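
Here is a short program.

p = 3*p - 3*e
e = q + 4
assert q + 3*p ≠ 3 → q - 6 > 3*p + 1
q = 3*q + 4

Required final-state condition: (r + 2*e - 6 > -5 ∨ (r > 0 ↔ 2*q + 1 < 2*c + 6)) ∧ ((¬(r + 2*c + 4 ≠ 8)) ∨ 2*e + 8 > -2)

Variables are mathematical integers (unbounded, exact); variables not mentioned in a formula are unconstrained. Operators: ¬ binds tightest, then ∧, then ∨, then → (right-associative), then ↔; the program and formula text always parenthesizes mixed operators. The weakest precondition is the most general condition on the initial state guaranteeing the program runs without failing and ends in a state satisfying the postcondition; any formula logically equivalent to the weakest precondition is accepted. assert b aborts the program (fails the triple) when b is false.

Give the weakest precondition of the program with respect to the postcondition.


Working backward. After the program, the postcondition (r + 2*e - 6 > -5 ∨ (r > 0 ↔ 2*q + 1 < 2*c + 6)) ∧ ((¬(r + 2*c + 4 ≠ 8)) ∨ 2*e + 8 > -2) must hold; in canonical form it is (2*e + r > 1 ∨ (r > 0 ↔ 2*q < 2*c + 5)) ∧ ((¬(2*c + r ≠ 4)) ∨ 2*e > -10).
Before q := 3*q + 4: (2*e + r > 1 ∨ (r > 0 ↔ 6*q < 2*c - 3)) ∧ ((¬(2*c + r ≠ 4)) ∨ 2*e > -10)
Before assert q + 3*p ≠ 3 → q - 6 > 3*p + 1: (3*p + q ≠ 3 → q > 3*p + 7) ∧ (2*e + r > 1 ∨ (r > 0 ↔ 6*q < 2*c - 3)) ∧ ((¬(2*c + r ≠ 4)) ∨ 2*e > -10)
Before e := q + 4: (3*p + q ≠ 3 → q > 3*p + 7) ∧ (2*q + r > -7 ∨ (r > 0 ↔ 6*q < 2*c - 3)) ∧ ((¬(2*c + r ≠ 4)) ∨ 2*q > -18)
Before p := 3*p - 3*e: (9*p + q ≠ 9*e + 3 → 9*e + q > 9*p + 7) ∧ (2*q + r > -7 ∨ (r > 0 ↔ 6*q < 2*c - 3)) ∧ ((¬(2*c + r ≠ 4)) ∨ 2*q > -18)
Answer: WP = (9*p + q ≠ 9*e + 3 → 9*e + q > 9*p + 7) ∧ (2*q + r > -7 ∨ (r > 0 ↔ 6*q < 2*c - 3)) ∧ ((¬(2*c + r ≠ 4)) ∨ 2*q > -18)


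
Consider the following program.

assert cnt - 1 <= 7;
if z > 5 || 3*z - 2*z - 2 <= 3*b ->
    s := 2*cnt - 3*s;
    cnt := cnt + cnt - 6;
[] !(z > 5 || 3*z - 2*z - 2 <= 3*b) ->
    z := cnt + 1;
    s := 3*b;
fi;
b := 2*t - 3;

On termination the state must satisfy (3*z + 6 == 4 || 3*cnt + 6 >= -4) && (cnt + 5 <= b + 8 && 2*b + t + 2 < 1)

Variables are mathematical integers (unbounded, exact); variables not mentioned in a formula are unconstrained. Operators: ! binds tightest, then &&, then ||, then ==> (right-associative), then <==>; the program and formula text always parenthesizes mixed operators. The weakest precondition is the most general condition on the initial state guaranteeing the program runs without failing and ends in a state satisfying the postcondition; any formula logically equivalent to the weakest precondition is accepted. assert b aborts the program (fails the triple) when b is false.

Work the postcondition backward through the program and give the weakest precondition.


Working backward. After the program, the postcondition (3*z + 6 == 4 || 3*cnt + 6 >= -4) && (cnt + 5 <= b + 8 && 2*b + t + 2 < 1) must hold; in canonical form it is (3*z == -2 || 3*cnt >= -10) && cnt <= b + 3 && 2*b + t < -1.
Before b := 2*t - 3: (3*z == -2 || 3*cnt >= -10) && cnt <= 2*t && 5*t < 5
Then branch requires (3*z == -2 || 6*cnt >= 8) && 2*cnt <= 2*t + 6 && 5*t < 5; else branch requires (3*cnt == -5 || 3*cnt >= -10) && cnt <= 2*t && 5*t < 5.
Before the if: ((z > 5 || z <= 3*b + 2) ==> ((3*z == -2 || 6*cnt >= 8) && 2*cnt <= 2*t + 6 && 5*t < 5)) && ((!(z > 5 || z <= 3*b + 2)) ==> ((3*cnt == -5 || 3*cnt >= -10) && cnt <= 2*t && 5*t < 5))
Before assert cnt - 1 <= 7: cnt <= 8 && ((z > 5 || z <= 3*b + 2) ==> ((3*z == -2 || 6*cnt >= 8) && 2*cnt <= 2*t + 6 && 5*t < 5)) && ((!(z > 5 || z <= 3*b + 2)) ==> ((3*cnt == -5 || 3*cnt >= -10) && cnt <= 2*t && 5*t < 5))
Answer: WP = cnt <= 8 && ((z > 5 || z <= 3*b + 2) ==> ((3*z == -2 || 6*cnt >= 8) && 2*cnt <= 2*t + 6 && 5*t < 5)) && ((!(z > 5 || z <= 3*b + 2)) ==> ((3*cnt == -5 || 3*cnt >= -10) && cnt <= 2*t && 5*t < 5))


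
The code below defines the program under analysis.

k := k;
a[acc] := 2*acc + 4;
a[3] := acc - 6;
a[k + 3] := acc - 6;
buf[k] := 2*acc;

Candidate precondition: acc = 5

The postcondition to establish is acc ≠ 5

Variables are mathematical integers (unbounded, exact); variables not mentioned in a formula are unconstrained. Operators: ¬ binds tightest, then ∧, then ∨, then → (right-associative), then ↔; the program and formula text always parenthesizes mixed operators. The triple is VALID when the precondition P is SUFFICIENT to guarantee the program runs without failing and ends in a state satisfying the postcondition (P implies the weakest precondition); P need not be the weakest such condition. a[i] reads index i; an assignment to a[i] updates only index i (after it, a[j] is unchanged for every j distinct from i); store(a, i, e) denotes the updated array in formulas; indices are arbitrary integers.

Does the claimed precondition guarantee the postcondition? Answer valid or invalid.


Working backward. After the program, acc ≠ 5 must hold.
Before buf[k] := 2*acc: acc ≠ 5
Before a[k + 3] := acc - 6: acc ≠ 5
Before a[3] := acc - 6: acc ≠ 5
Before a[acc] := 2*acc + 4: acc ≠ 5
Before k := k: acc ≠ 5
The weakest precondition is acc ≠ 5.
Check whether acc = 5 implies it.
Countermodel: at the initial state acc = 5, the precondition holds but the weakest precondition fails.
Answer: invalid


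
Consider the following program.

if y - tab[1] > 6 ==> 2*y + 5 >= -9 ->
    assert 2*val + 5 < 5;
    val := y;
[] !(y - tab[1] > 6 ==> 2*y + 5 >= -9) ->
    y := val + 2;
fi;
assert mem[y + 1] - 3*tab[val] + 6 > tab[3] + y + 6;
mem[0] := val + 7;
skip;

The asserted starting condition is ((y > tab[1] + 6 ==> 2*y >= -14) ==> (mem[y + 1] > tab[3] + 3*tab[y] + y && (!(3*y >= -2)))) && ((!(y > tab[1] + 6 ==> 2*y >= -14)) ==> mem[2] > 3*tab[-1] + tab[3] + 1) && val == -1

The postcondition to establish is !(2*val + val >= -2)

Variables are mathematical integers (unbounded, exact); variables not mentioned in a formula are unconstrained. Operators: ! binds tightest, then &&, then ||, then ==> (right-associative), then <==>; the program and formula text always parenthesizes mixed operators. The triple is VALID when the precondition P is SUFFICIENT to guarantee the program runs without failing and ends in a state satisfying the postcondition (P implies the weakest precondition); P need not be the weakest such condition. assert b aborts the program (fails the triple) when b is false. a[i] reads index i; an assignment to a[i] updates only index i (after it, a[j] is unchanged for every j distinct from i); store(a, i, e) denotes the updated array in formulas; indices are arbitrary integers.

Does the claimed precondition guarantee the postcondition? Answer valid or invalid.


Working backward. After the program, the postcondition !(2*val + val >= -2) must hold; in canonical form it is !(3*val >= -2).
Before skip: !(3*val >= -2)
Before mem[0] := val + 7: !(3*val >= -2)
Before assert mem[y + 1] - 3*tab[val] + 6 > tab[3] + y + 6: mem[y + 1] > tab[3] + 3*tab[val] + y && (!(3*val >= -2))
Then branch requires 2*val < 0 && mem[y + 1] > tab[3] + 3*tab[y] + y && (!(3*y >= -2)); else branch requires mem[val + 3] > tab[3] + 3*tab[val] + val + 2 && (!(3*val >= -2)).
Before the if: ((y > tab[1] + 6 ==> 2*y >= -14) ==> (2*val < 0 && mem[y + 1] > tab[3] + 3*tab[y] + y && (!(3*y >= -2)))) && ((!(y > tab[1] + 6 ==> 2*y >= -14)) ==> (mem[val + 3] > tab[3] + 3*tab[val] + val + 2 && (!(3*val >= -2))))
The weakest precondition is ((y > tab[1] + 6 ==> 2*y >= -14) ==> (2*val < 0 && mem[y + 1] > tab[3] + 3*tab[y] + y && (!(3*y >= -2)))) && ((!(y > tab[1] + 6 ==> 2*y >= -14)) ==> (mem[val + 3] > tab[3] + 3*tab[val] + val + 2 && (!(3*val >= -2)))).
Check whether ((y > tab[1] + 6 ==> 2*y >= -14) ==> (mem[y + 1] > tab[3] + 3*tab[y] + y && (!(3*y >= -2)))) && ((!(y > tab[1] + 6 ==> 2*y >= -14)) ==> mem[2] > 3*tab[-1] + tab[3] + 1) && val == -1 implies it.
Every state satisfying the precondition satisfies the weakest precondition: the implication holds.
Answer: valid


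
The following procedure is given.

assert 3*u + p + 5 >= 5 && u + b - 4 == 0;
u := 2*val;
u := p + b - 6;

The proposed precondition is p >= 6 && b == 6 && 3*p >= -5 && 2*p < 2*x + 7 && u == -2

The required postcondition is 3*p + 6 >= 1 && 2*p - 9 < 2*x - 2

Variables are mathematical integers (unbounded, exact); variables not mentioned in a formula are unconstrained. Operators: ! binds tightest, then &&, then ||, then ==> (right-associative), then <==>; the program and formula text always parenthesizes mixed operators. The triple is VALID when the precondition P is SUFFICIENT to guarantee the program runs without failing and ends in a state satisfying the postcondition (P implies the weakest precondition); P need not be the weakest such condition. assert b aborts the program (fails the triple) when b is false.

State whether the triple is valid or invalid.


Working backward. After the program, the postcondition 3*p + 6 >= 1 && 2*p - 9 < 2*x - 2 must hold; in canonical form it is 3*p >= -5 && 2*p < 2*x + 7.
Before u := p + b - 6: 3*p >= -5 && 2*p < 2*x + 7
Before u := 2*val: 3*p >= -5 && 2*p < 2*x + 7
Before assert 3*u + p + 5 >= 5 && u + b - 4 == 0: p + 3*u >= 0 && b + u == 4 && 3*p >= -5 && 2*p < 2*x + 7
The weakest precondition is p + 3*u >= 0 && b + u == 4 && 3*p >= -5 && 2*p < 2*x + 7.
Check whether p >= 6 && b == 6 && 3*p >= -5 && 2*p < 2*x + 7 && u == -2 implies it.
Every state satisfying the precondition satisfies the weakest precondition: the implication holds.
Answer: valid


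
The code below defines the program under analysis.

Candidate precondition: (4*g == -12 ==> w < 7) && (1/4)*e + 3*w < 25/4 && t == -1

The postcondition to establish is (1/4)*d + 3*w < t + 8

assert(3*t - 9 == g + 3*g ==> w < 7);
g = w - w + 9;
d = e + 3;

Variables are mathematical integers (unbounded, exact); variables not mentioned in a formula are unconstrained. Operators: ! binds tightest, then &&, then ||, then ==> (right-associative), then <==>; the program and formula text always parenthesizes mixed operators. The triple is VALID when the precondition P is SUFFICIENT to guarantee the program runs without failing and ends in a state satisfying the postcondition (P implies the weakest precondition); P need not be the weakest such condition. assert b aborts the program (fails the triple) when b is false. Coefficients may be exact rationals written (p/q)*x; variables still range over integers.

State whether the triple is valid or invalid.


Working backward. After the program, (1/4)*d + 3*w < t + 8 must hold.
Before d := e + 3: (1/4)*e + 3*w < t + 29/4
Before g := w - w + 9: (1/4)*e + 3*w < t + 29/4
Before assert 3*t - 9 == g + 3*g ==> w < 7: (3*t == 4*g + 9 ==> w < 7) && (1/4)*e + 3*w < t + 29/4
The weakest precondition is (3*t == 4*g + 9 ==> w < 7) && (1/4)*e + 3*w < t + 29/4.
Check whether (4*g == -12 ==> w < 7) && (1/4)*e + 3*w < 25/4 && t == -1 implies it.
Every state satisfying the precondition satisfies the weakest precondition: the implication holds.
Answer: valid


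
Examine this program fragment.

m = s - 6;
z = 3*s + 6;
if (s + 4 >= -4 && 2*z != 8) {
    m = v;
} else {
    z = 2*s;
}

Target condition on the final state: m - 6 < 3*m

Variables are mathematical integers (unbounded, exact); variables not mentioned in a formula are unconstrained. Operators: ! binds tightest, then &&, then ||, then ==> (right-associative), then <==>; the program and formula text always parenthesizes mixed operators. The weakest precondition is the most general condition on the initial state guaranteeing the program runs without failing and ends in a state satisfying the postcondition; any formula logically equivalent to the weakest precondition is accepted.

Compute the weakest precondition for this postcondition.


Working backward. After the program, the postcondition m - 6 < 3*m must hold; in canonical form it is 2*m > -6.
Then branch requires 2*v > -6; else branch requires 2*m > -6.
Before the if: ((s >= -8 && 2*z != 8) ==> 2*v > -6) && ((!(s >= -8 && 2*z != 8)) ==> 2*m > -6)
Before z := 3*s + 6: ((s >= -8 && 6*s != -4) ==> 2*v > -6) && ((!(s >= -8 && 6*s != -4)) ==> 2*m > -6)
Before m := s - 6: ((s >= -8 && 6*s != -4) ==> 2*v > -6) && ((!(s >= -8 && 6*s != -4)) ==> 2*s > 6)
Answer: WP = ((s >= -8 && 6*s != -4) ==> 2*v > -6) && ((!(s >= -8 && 6*s != -4)) ==> 2*s > 6)


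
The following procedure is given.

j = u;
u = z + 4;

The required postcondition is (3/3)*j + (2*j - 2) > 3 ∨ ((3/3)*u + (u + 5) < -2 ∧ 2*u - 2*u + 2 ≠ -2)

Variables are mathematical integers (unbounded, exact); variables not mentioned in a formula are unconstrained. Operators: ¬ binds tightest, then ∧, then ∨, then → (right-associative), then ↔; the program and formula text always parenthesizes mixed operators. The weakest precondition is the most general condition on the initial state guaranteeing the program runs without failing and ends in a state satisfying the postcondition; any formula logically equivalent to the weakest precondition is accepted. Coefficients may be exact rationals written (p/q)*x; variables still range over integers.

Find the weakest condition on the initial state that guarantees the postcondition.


Working backward. After the program, the postcondition (3/3)*j + (2*j - 2) > 3 ∨ ((3/3)*u + (u + 5) < -2 ∧ 2*u - 2*u + 2 ≠ -2) must hold; in canonical form it is 3*j > 5 ∨ 2*u < -7.
Before u := z + 4: 3*j > 5 ∨ 2*z < -15
Before j := u: 3*u > 5 ∨ 2*z < -15
Answer: WP = 3*u > 5 ∨ 2*z < -15


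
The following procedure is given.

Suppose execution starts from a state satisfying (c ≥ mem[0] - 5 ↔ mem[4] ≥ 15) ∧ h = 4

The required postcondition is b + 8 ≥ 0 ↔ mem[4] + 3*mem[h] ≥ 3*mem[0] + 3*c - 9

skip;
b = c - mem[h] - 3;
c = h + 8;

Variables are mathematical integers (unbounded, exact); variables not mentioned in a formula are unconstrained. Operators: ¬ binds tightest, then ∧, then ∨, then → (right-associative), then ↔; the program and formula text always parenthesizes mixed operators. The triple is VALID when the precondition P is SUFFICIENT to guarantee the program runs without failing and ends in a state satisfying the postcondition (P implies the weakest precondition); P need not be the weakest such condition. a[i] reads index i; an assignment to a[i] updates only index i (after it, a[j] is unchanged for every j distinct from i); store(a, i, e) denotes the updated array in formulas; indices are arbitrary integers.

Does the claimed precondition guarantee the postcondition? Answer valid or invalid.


Working backward. After the program, the postcondition b + 8 ≥ 0 ↔ mem[4] + 3*mem[h] ≥ 3*mem[0] + 3*c - 9 must hold; in canonical form it is b ≥ -8 ↔ mem[4] + 3*mem[h] ≥ 3*mem[0] + 3*c - 9.
Before c := h + 8: b ≥ -8 ↔ mem[4] + 3*mem[h] ≥ 3*mem[0] + 3*h + 15
Before b := c - mem[h] - 3: c ≥ mem[h] - 5 ↔ mem[4] + 3*mem[h] ≥ 3*mem[0] + 3*h + 15
Before skip: c ≥ mem[h] - 5 ↔ mem[4] + 3*mem[h] ≥ 3*mem[0] + 3*h + 15
The weakest precondition is c ≥ mem[h] - 5 ↔ mem[4] + 3*mem[h] ≥ 3*mem[0] + 3*h + 15.
Check whether (c ≥ mem[0] - 5 ↔ mem[4] ≥ 15) ∧ h = 4 implies it.
Countermodel: at the initial state c = 0, h = 4, mem = {[0] = 6, [4] = -15521, elsewhere 6}, the precondition holds but the weakest precondition fails.
Answer: invalid


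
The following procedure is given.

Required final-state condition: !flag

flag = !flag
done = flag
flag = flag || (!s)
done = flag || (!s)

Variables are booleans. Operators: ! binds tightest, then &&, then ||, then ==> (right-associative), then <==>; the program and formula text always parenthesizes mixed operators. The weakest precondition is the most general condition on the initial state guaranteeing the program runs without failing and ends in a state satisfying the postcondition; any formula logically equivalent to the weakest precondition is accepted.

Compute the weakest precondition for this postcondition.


Working backward. After the program, !flag must hold.
Before done := flag || (!s): !flag
Before flag := flag || (!s): !(flag || (!s))
Before done := flag: !(flag || (!s))
Before flag := !flag: !((!flag) || (!s))
Answer: WP = !((!flag) || (!s))


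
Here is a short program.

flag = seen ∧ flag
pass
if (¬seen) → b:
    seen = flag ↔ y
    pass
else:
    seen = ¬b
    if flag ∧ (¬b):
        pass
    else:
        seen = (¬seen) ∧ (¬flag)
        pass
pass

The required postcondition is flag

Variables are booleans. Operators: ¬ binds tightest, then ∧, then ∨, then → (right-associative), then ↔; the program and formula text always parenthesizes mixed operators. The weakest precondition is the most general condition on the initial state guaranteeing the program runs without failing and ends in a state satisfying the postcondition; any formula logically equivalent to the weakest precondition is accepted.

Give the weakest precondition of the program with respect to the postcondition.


Working backward. After the program, flag must hold.
Before skip: flag
Then branch requires flag; else branch requires ((flag ∧ (¬b)) → flag) ∧ ((¬(flag ∧ (¬b))) → flag).
Before the if: (((¬seen) → b) → flag) ∧ ((¬((¬seen) → b)) → (((flag ∧ (¬b)) → flag) ∧ ((¬(flag ∧ (¬b))) → flag)))
Before skip: (((¬seen) → b) → flag) ∧ ((¬((¬seen) → b)) → (((flag ∧ (¬b)) → flag) ∧ ((¬(flag ∧ (¬b))) → flag)))
Before flag := seen ∧ flag: (((¬seen) → b) → (seen ∧ flag)) ∧ ((¬((¬seen) → b)) → (((seen ∧ flag ∧ (¬b)) → (seen ∧ flag)) ∧ ((¬(seen ∧ flag ∧ (¬b))) → (seen ∧ flag))))
Answer: WP = (((¬seen) → b) → (seen ∧ flag)) ∧ ((¬((¬seen) → b)) → (((seen ∧ flag ∧ (¬b)) → (seen ∧ flag)) ∧ ((¬(seen ∧ flag ∧ (¬b))) → (seen ∧ flag))))


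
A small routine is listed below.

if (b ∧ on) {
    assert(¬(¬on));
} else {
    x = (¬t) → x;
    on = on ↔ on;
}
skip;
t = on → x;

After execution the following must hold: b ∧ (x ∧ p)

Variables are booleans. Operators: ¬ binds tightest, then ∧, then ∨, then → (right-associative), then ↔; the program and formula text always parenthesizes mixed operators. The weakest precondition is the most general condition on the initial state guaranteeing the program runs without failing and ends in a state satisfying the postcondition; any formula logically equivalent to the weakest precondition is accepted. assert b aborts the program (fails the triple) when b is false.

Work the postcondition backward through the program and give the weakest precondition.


Working backward. After the program, the postcondition b ∧ (x ∧ p) must hold; in canonical form it is b ∧ x ∧ p.
Before t := on → x: b ∧ x ∧ p
Before skip: b ∧ x ∧ p
Then branch requires on ∧ b ∧ x ∧ p; else branch requires b ∧ ((¬t) → x) ∧ p.
Before the if: ((b ∧ on) → (on ∧ b ∧ x ∧ p)) ∧ ((¬(b ∧ on)) → (b ∧ ((¬t) → x) ∧ p))
Answer: WP = ((b ∧ on) → (on ∧ b ∧ x ∧ p)) ∧ ((¬(b ∧ on)) → (b ∧ ((¬t) → x) ∧ p))


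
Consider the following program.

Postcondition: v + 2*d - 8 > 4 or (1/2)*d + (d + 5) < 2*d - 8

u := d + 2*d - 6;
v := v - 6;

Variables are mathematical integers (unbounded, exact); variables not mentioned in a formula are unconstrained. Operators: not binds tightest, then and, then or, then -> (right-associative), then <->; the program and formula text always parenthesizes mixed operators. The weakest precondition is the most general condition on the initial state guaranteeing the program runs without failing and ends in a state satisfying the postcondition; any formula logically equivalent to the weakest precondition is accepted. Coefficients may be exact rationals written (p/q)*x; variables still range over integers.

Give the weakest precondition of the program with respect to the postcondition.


Working backward. After the program, the postcondition v + 2*d - 8 > 4 or (1/2)*d + (d + 5) < 2*d - 8 must hold; in canonical form it is 2*d + v > 12 or (1/2)*d > 13.
Before v := v - 6: 2*d + v > 18 or (1/2)*d > 13
Before u := d + 2*d - 6: 2*d + v > 18 or (1/2)*d > 13
Answer: WP = 2*d + v > 18 or (1/2)*d > 13


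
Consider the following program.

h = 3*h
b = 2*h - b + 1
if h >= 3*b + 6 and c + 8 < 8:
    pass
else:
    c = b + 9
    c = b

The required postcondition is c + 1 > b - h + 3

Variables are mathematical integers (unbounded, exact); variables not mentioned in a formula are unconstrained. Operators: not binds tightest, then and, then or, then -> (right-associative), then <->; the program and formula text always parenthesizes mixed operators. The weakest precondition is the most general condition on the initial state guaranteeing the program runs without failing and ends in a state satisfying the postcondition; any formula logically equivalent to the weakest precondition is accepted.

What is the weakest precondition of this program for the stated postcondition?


Working backward. After the program, the postcondition c + 1 > b - h + 3 must hold; in canonical form it is c + h > b + 2.
Then branch requires c + h > b + 2; else branch requires h > 2.
Before the if: ((h >= 3*b + 6 and c < 0) -> c + h > b + 2) and ((not (h >= 3*b + 6 and c < 0)) -> h > 2)
Before b := 2*h - b + 1: ((3*b >= 5*h + 9 and c < 0) -> b + c > h + 3) and ((not (3*b >= 5*h + 9 and c < 0)) -> h > 2)
Before h := 3*h: ((3*b >= 15*h + 9 and c < 0) -> b + c > 3*h + 3) and ((not (3*b >= 15*h + 9 and c < 0)) -> 3*h > 2)
Answer: WP = ((3*b >= 15*h + 9 and c < 0) -> b + c > 3*h + 3) and ((not (3*b >= 15*h + 9 and c < 0)) -> 3*h > 2)


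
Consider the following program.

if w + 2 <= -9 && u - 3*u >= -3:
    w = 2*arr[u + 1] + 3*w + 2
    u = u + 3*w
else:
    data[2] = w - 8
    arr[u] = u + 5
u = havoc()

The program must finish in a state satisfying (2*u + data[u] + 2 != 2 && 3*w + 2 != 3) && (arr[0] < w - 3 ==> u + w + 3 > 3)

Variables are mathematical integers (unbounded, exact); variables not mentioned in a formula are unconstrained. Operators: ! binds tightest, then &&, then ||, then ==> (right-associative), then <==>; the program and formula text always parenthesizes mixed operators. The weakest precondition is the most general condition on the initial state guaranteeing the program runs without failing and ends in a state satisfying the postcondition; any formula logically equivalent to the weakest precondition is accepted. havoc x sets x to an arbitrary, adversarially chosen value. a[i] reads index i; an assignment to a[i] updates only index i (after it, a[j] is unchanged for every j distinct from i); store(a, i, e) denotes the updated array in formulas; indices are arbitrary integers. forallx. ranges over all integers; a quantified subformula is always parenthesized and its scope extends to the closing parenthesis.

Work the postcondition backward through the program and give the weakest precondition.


Working backward. After the program, the postcondition (2*u + data[u] + 2 != 2 && 3*w + 2 != 3) && (arr[0] < w - 3 ==> u + w + 3 > 3) must hold; in canonical form it is data[u] + 2*u != 0 && 3*w != 1 && (arr[0] < w - 3 ==> u + w > 0).
Before havoc u: forall u_1. (data[u_1] + 2*u_1 != 0 && 3*w != 1 && (arr[0] < w - 3 ==> u_1 + w > 0))
Then branch requires forall u_1. (data[u_1] + 2*u_1 != 0 && 6*arr[u + 1] + 9*w != -5 && (arr[0] < 2*arr[u + 1] + 3*w - 1 ==> 2*arr[u + 1] + u_1 + 3*w > -2)); else branch requires forall u_1. (store(data, 2, w - 8)[u_1] + 2*u_1 != 0 && 3*w != 1 && (store(arr, u, u + 5)[0] < w - 3 ==> u_1 + w > 0)).
Before the if: ((w <= -11 && 2*u <= 3) ==> (forall u_1. (data[u_1] + 2*u_1 != 0 && 6*arr[u + 1] + 9*w != -5 && (arr[0] < 2*arr[u + 1] + 3*w - 1 ==> 2*arr[u + 1] + u_1 + 3*w > -2)))) && ((!(w <= -11 && 2*u <= 3)) ==> (forall u_1. (store(data, 2, w - 8)[u_1] + 2*u_1 != 0 && 3*w != 1 && (store(arr, u, u + 5)[0] < w - 3 ==> u_1 + w > 0))))
Answer: WP = ((w <= -11 && 2*u <= 3) ==> (forall u_1. (data[u_1] + 2*u_1 != 0 && 6*arr[u + 1] + 9*w != -5 && (arr[0] < 2*arr[u + 1] + 3*w - 1 ==> 2*arr[u + 1] + u_1 + 3*w > -2)))) && ((!(w <= -11 && 2*u <= 3)) ==> (forall u_1. (store(data, 2, w - 8)[u_1] + 2*u_1 != 0 && 3*w != 1 && (store(arr, u, u + 5)[0] < w - 3 ==> u_1 + w > 0))))


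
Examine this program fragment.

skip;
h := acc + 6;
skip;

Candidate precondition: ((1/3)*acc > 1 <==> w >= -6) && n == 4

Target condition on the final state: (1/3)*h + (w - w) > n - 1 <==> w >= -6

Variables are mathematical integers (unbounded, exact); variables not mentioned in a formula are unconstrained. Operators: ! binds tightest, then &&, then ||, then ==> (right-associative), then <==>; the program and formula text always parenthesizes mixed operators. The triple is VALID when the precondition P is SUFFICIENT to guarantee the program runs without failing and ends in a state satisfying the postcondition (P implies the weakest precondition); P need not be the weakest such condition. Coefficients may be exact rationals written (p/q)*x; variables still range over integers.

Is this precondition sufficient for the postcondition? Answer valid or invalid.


Working backward. After the program, the postcondition (1/3)*h + (w - w) > n - 1 <==> w >= -6 must hold; in canonical form it is (1/3)*h > n - 1 <==> w >= -6.
Before skip: (1/3)*h > n - 1 <==> w >= -6
Before h := acc + 6: (1/3)*acc > n - 3 <==> w >= -6
Before skip: (1/3)*acc > n - 3 <==> w >= -6
The weakest precondition is (1/3)*acc > n - 3 <==> w >= -6.
Check whether ((1/3)*acc > 1 <==> w >= -6) && n == 4 implies it.
Every state satisfying the precondition satisfies the weakest precondition: the implication holds.
Answer: valid


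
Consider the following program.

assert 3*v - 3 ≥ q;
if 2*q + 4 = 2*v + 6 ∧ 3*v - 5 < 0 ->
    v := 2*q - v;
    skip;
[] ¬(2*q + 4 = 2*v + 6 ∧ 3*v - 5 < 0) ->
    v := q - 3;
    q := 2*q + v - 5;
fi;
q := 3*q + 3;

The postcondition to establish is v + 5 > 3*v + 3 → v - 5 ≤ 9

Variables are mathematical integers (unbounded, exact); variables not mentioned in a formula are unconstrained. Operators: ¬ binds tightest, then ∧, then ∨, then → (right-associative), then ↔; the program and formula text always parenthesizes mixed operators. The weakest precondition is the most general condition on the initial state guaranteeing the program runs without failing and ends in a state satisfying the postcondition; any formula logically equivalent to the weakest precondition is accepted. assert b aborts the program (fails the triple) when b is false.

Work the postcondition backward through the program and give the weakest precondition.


Working backward. After the program, the postcondition v + 5 > 3*v + 3 → v - 5 ≤ 9 must hold; in canonical form it is 2*v < 2 → v ≤ 14.
Before q := 3*q + 3: 2*v < 2 → v ≤ 14
Then branch requires 4*q < 2*v + 2 → 2*q ≤ v + 14; else branch requires 2*q < 8 → q ≤ 17.
Before the if: ((2*q = 2*v + 2 ∧ 3*v < 5) → (4*q < 2*v + 2 → 2*q ≤ v + 14)) ∧ ((¬(2*q = 2*v + 2 ∧ 3*v < 5)) → (2*q < 8 → q ≤ 17))
Before assert 3*v - 3 ≥ q: 3*v ≥ q + 3 ∧ ((2*q = 2*v + 2 ∧ 3*v < 5) → (4*q < 2*v + 2 → 2*q ≤ v + 14)) ∧ ((¬(2*q = 2*v + 2 ∧ 3*v < 5)) → (2*q < 8 → q ≤ 17))
Answer: WP = 3*v ≥ q + 3 ∧ ((2*q = 2*v + 2 ∧ 3*v < 5) → (4*q < 2*v + 2 → 2*q ≤ v + 14)) ∧ ((¬(2*q = 2*v + 2 ∧ 3*v < 5)) → (2*q < 8 → q ≤ 17))


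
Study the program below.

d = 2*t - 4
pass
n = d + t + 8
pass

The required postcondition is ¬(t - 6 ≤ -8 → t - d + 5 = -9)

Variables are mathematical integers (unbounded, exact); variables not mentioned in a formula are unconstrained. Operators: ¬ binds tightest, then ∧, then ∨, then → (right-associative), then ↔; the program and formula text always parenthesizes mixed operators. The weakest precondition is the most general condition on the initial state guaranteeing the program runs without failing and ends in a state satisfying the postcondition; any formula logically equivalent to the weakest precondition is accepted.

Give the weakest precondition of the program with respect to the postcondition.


Working backward. After the program, the postcondition ¬(t - 6 ≤ -8 → t - d + 5 = -9) must hold; in canonical form it is ¬(t ≤ -2 → t = d - 14).
Before skip: ¬(t ≤ -2 → t = d - 14)
Before n := d + t + 8: ¬(t ≤ -2 → t = d - 14)
Before skip: ¬(t ≤ -2 → t = d - 14)
Before d := 2*t - 4: ¬(t ≤ -2 → t = 18)
Answer: WP = ¬(t ≤ -2 → t = 18)


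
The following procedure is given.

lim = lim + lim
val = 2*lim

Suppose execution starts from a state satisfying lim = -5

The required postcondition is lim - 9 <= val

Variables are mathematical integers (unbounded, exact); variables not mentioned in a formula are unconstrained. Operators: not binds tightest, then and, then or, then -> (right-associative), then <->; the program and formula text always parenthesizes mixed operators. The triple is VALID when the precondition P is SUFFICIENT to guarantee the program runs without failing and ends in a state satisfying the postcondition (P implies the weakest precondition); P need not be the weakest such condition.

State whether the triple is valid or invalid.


Working backward. After the program, the postcondition lim - 9 <= val must hold; in canonical form it is lim <= val + 9.
Before val := 2*lim: lim >= -9
Before lim := lim + lim: 2*lim >= -9
The weakest precondition is 2*lim >= -9.
Check whether lim = -5 implies it.
Countermodel: at the initial state lim = -5, the precondition holds but the weakest precondition fails.
Answer: invalid


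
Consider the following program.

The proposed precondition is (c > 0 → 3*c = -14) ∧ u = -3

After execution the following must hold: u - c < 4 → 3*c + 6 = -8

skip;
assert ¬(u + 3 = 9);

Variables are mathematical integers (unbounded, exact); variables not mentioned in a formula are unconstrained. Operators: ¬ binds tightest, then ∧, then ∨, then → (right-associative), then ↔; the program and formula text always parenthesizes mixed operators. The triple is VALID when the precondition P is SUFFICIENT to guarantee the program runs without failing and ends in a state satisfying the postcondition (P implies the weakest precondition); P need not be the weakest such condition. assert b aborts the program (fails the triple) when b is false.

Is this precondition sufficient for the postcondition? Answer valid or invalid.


Working backward. After the program, the postcondition u - c < 4 → 3*c + 6 = -8 must hold; in canonical form it is u < c + 4 → 3*c = -14.
Before assert ¬(u + 3 = 9): (¬(u = 6)) ∧ (u < c + 4 → 3*c = -14)
Before skip: (¬(u = 6)) ∧ (u < c + 4 → 3*c = -14)
The weakest precondition is (¬(u = 6)) ∧ (u < c + 4 → 3*c = -14).
Check whether (c > 0 → 3*c = -14) ∧ u = -3 implies it.
Countermodel: at the initial state c = -6, u = -3, the precondition holds but the weakest precondition fails.
Answer: invalid


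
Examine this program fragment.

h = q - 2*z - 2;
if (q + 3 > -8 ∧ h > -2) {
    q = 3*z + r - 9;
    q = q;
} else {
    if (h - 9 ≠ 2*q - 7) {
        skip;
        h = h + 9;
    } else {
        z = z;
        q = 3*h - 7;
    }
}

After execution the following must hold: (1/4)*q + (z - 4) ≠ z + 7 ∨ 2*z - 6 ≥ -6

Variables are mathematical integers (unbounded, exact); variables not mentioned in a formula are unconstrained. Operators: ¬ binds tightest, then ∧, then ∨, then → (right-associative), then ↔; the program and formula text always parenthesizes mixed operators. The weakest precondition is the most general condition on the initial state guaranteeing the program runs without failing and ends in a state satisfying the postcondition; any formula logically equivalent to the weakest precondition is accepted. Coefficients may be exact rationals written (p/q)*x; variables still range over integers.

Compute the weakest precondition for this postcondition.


Working backward. After the program, the postcondition (1/4)*q + (z - 4) ≠ z + 7 ∨ 2*z - 6 ≥ -6 must hold; in canonical form it is (1/4)*q ≠ 11 ∨ 2*z ≥ 0.
Then branch requires (1/4)*r + (3/4)*z ≠ 53/4 ∨ 2*z ≥ 0; else branch requires (h ≠ 2*q + 2 → ((1/4)*q ≠ 11 ∨ 2*z ≥ 0)) ∧ ((¬(h ≠ 2*q + 2)) → ((3/4)*h ≠ 51/4 ∨ 2*z ≥ 0)).
Before the if: ((q > -11 ∧ h > -2) → ((1/4)*r + (3/4)*z ≠ 53/4 ∨ 2*z ≥ 0)) ∧ ((¬(q > -11 ∧ h > -2)) → ((h ≠ 2*q + 2 → ((1/4)*q ≠ 11 ∨ 2*z ≥ 0)) ∧ ((¬(h ≠ 2*q + 2)) → ((3/4)*h ≠ 51/4 ∨ 2*z ≥ 0))))
Before h := q - 2*z - 2: ((q > -11 ∧ q > 2*z) → ((1/4)*r + (3/4)*z ≠ 53/4 ∨ 2*z ≥ 0)) ∧ ((¬(q > -11 ∧ q > 2*z)) → ((q + 2*z ≠ -4 → ((1/4)*q ≠ 11 ∨ 2*z ≥ 0)) ∧ ((¬(q + 2*z ≠ -4)) → ((3/4)*q ≠ (3/2)*z + 57/4 ∨ 2*z ≥ 0))))
Answer: WP = ((q > -11 ∧ q > 2*z) → ((1/4)*r + (3/4)*z ≠ 53/4 ∨ 2*z ≥ 0)) ∧ ((¬(q > -11 ∧ q > 2*z)) → ((q + 2*z ≠ -4 → ((1/4)*q ≠ 11 ∨ 2*z ≥ 0)) ∧ ((¬(q + 2*z ≠ -4)) → ((3/4)*q ≠ (3/2)*z + 57/4 ∨ 2*z ≥ 0))))


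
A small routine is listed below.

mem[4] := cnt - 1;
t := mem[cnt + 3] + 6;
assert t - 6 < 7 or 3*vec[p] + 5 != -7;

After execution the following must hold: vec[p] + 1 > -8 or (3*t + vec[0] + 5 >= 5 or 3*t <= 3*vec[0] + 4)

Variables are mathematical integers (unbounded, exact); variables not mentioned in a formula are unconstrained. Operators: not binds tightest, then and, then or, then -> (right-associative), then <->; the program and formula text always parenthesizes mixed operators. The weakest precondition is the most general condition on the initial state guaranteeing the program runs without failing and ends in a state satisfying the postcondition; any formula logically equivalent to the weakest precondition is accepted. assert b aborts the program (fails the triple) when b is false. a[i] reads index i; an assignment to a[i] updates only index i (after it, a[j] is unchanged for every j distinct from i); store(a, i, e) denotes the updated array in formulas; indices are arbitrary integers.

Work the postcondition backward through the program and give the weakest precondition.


Working backward. After the program, the postcondition vec[p] + 1 > -8 or (3*t + vec[0] + 5 >= 5 or 3*t <= 3*vec[0] + 4) must hold; in canonical form it is vec[p] > -9 or vec[0] + 3*t >= 0 or 3*t <= 3*vec[0] + 4.
Before assert t - 6 < 7 or 3*vec[p] + 5 != -7: (t < 13 or 3*vec[p] != -12) and (vec[p] > -9 or vec[0] + 3*t >= 0 or 3*t <= 3*vec[0] + 4)
Before t := mem[cnt + 3] + 6: (mem[cnt + 3] < 7 or 3*vec[p] != -12) and (vec[p] > -9 or 3*mem[cnt + 3] + vec[0] >= -18 or 3*mem[cnt + 3] <= 3*vec[0] - 14)
Before mem[4] := cnt - 1: (store(mem, 4, cnt - 1)[cnt + 3] < 7 or 3*vec[p] != -12) and (vec[p] > -9 or vec[0] + 3*store(mem, 4, cnt - 1)[cnt + 3] >= -18 or 3*store(mem, 4, cnt - 1)[cnt + 3] <= 3*vec[0] - 14)
Answer: WP = (store(mem, 4, cnt - 1)[cnt + 3] < 7 or 3*vec[p] != -12) and (vec[p] > -9 or vec[0] + 3*store(mem, 4, cnt - 1)[cnt + 3] >= -18 or 3*store(mem, 4, cnt - 1)[cnt + 3] <= 3*vec[0] - 14)


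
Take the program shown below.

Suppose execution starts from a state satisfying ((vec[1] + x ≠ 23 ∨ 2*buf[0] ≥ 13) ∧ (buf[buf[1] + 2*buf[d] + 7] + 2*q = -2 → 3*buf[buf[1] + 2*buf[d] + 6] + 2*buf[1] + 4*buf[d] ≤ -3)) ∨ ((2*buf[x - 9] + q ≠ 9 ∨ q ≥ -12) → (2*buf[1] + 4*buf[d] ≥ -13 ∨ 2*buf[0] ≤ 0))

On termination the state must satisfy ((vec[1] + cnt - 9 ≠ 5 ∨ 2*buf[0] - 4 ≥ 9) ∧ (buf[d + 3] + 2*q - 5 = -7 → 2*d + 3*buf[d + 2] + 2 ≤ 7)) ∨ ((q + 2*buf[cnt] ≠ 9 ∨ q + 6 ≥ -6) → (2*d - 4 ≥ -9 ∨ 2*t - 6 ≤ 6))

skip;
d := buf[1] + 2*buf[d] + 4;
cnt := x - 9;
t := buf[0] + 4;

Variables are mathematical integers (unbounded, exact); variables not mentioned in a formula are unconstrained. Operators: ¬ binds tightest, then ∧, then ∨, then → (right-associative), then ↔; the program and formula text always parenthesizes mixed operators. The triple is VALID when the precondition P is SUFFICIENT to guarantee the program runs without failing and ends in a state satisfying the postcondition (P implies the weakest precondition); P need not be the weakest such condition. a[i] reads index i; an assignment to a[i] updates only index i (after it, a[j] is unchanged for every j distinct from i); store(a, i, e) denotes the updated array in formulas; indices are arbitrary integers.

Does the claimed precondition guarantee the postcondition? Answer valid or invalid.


Working backward. After the program, the postcondition ((vec[1] + cnt - 9 ≠ 5 ∨ 2*buf[0] - 4 ≥ 9) ∧ (buf[d + 3] + 2*q - 5 = -7 → 2*d + 3*buf[d + 2] + 2 ≤ 7)) ∨ ((q + 2*buf[cnt] ≠ 9 ∨ q + 6 ≥ -6) → (2*d - 4 ≥ -9 ∨ 2*t - 6 ≤ 6)) must hold; in canonical form it is ((vec[1] + cnt ≠ 14 ∨ 2*buf[0] ≥ 13) ∧ (buf[d + 3] + 2*q = -2 → 3*buf[d + 2] + 2*d ≤ 5)) ∨ ((2*buf[cnt] + q ≠ 9 ∨ q ≥ -12) → (2*d ≥ -5 ∨ 2*t ≤ 12)).
Before t := buf[0] + 4: ((vec[1] + cnt ≠ 14 ∨ 2*buf[0] ≥ 13) ∧ (buf[d + 3] + 2*q = -2 → 3*buf[d + 2] + 2*d ≤ 5)) ∨ ((2*buf[cnt] + q ≠ 9 ∨ q ≥ -12) → (2*d ≥ -5 ∨ 2*buf[0] ≤ 4))
Before cnt := x - 9: ((vec[1] + x ≠ 23 ∨ 2*buf[0] ≥ 13) ∧ (buf[d + 3] + 2*q = -2 → 3*buf[d + 2] + 2*d ≤ 5)) ∨ ((2*buf[x - 9] + q ≠ 9 ∨ q ≥ -12) → (2*d ≥ -5 ∨ 2*buf[0] ≤ 4))
Before d := buf[1] + 2*buf[d] + 4: ((vec[1] + x ≠ 23 ∨ 2*buf[0] ≥ 13) ∧ (buf[buf[1] + 2*buf[d] + 7] + 2*q = -2 → 3*buf[buf[1] + 2*buf[d] + 6] + 2*buf[1] + 4*buf[d] ≤ -3)) ∨ ((2*buf[x - 9] + q ≠ 9 ∨ q ≥ -12) → (2*buf[1] + 4*buf[d] ≥ -13 ∨ 2*buf[0] ≤ 4))
Before skip: ((vec[1] + x ≠ 23 ∨ 2*buf[0] ≥ 13) ∧ (buf[buf[1] + 2*buf[d] + 7] + 2*q = -2 → 3*buf[buf[1] + 2*buf[d] + 6] + 2*buf[1] + 4*buf[d] ≤ -3)) ∨ ((2*buf[x - 9] + q ≠ 9 ∨ q ≥ -12) → (2*buf[1] + 4*buf[d] ≥ -13 ∨ 2*buf[0] ≤ 4))
The weakest precondition is ((vec[1] + x ≠ 23 ∨ 2*buf[0] ≥ 13) ∧ (buf[buf[1] + 2*buf[d] + 7] + 2*q = -2 → 3*buf[buf[1] + 2*buf[d] + 6] + 2*buf[1] + 4*buf[d] ≤ -3)) ∨ ((2*buf[x - 9] + q ≠ 9 ∨ q ≥ -12) → (2*buf[1] + 4*buf[d] ≥ -13 ∨ 2*buf[0] ≤ 4)).
Check whether ((vec[1] + x ≠ 23 ∨ 2*buf[0] ≥ 13) ∧ (buf[buf[1] + 2*buf[d] + 7] + 2*q = -2 → 3*buf[buf[1] + 2*buf[d] + 6] + 2*buf[1] + 4*buf[d] ≤ -3)) ∨ ((2*buf[x - 9] + q ≠ 9 ∨ q ≥ -12) → (2*buf[1] + 4*buf[d] ≥ -13 ∨ 2*buf[0] ≤ 0)) implies it.
Every state satisfying the precondition satisfies the weakest precondition: the implication holds.
Answer: valid


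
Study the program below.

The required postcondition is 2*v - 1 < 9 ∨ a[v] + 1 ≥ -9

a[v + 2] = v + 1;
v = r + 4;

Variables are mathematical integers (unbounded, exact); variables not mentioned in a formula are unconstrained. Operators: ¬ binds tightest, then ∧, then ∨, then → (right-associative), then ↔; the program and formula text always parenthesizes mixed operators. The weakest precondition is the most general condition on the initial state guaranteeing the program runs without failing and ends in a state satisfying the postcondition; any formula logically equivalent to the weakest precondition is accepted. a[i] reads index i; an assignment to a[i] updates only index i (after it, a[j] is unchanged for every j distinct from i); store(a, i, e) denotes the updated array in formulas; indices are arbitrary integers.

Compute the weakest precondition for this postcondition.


Working backward. After the program, the postcondition 2*v - 1 < 9 ∨ a[v] + 1 ≥ -9 must hold; in canonical form it is 2*v < 10 ∨ a[v] ≥ -10.
Before v := r + 4: 2*r < 2 ∨ a[r + 4] ≥ -10
Before a[v + 2] := v + 1: 2*r < 2 ∨ store(a, v + 2, v + 1)[r + 4] ≥ -10
Answer: WP = 2*r < 2 ∨ store(a, v + 2, v + 1)[r + 4] ≥ -10


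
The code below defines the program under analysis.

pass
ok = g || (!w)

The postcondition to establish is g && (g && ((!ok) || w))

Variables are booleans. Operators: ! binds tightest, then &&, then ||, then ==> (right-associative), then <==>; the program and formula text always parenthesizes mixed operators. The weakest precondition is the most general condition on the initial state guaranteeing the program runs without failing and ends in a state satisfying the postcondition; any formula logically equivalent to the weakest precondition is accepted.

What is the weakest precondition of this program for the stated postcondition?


Working backward. After the program, the postcondition g && (g && ((!ok) || w)) must hold; in canonical form it is g && ((!ok) || w).
Before ok := g || (!w): g && ((!(g || (!w))) || w)
Before skip: g && ((!(g || (!w))) || w)
Answer: WP = g && ((!(g || (!w))) || w)
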